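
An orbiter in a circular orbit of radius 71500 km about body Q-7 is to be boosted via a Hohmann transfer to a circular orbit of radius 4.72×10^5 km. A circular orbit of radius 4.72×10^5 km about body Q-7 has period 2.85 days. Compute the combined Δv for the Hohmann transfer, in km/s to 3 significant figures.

From Kepler's third law T² = 4π²r³/μ at r = 4.72×10^5 km, T = 2.85 days = 2.85 × 86400 s = 2.4624×10^5 s: μ = 4π²r³/T² = 6.84650×10^7 km³/s².
Semi-major axis of the transfer orbit: a_t = (71500 + 4.720×10^5)/2 = 2.7175×10^5 km.
Circular speed at r₁: v₁ = √(μ/r₁) = √(6.84650×10^7/71500) = 30.944 km/s.
Transfer-orbit speed at r₁ (vis-viva): v_p = √[μ(2/r₁ − 1/a_t)] = 40.782 km/s.
First burn Δv₁ = |v_p − v₁| = 9.838 km/s.
Circular speed at r₂: v₂ = √(μ/r₂) = 12.044 km/s.
Transfer-orbit speed at r₂: v_a = √[μ(2/r₂ − 1/a_t)] = 6.1778 km/s.
Second burn Δv₂ = |v₂ − v_a| = 5.866 km/s.
Total Δv = Δv₁ + Δv₂ = 15.70 km/s.

Δv = 15.7 km/s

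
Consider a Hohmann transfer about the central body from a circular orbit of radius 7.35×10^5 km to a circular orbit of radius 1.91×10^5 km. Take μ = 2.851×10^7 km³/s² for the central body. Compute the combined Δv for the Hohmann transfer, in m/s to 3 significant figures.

The Hohmann ellipse has a_t = (r₁ + r₂)/2 = 4.630×10^5 km.
Circular speed at r₁: v₁ = √(μ/r₁) = √(2.851×10^7/7.350×10^5) = 6.228 km/s.
Transfer-orbit speed at r₁ (vis-viva): v_a = √[μ(2/r₁ − 1/a_t)] = 4.000 km/s.
First burn Δv₁ = |v_a − v₁| = 2.228 km/s.
At r₂, v₂ = √(μ/r₂) = 12.217 km/s.
Transfer-orbit speed at r₂: v_p = √[μ(2/r₂ − 1/a_t)] = 15.393 km/s.
Second burn Δv₂ = |v₂ − v_p| = 3.176 km/s.
Δv = Δv₁ + Δv₂ = 2.228 + 3.176 = 5.404 km/s.

Δv = 5400 m/s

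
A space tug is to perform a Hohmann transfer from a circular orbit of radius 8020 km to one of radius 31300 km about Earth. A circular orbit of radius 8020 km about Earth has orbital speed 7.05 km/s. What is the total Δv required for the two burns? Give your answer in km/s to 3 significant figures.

From the circular-orbit relation v² = μ/r at r = 8020 km: μ = v²r = (7.05)² × 8020 = 3.98614×10^5 km³/s².
Semi-major axis of the transfer orbit: a_t = (8020 + 31300)/2 = 19660 km.
At r₁ the circular-orbit speed is v₁ = √(μ/r₁) = 7.0500 km/s.
On the transfer ellipse at r₁, vis-viva equation gives v_p = √[μ(2/r₁ − 1/a_t)] = 8.8955 km/s.
First burn Δv₁ = |v_p − v₁| = 1.8455 km/s.
At r₂, v₂ = √(μ/r₂) = 3.5687 km/s.
Transfer-orbit speed at r₂: v_a = √[μ(2/r₂ − 1/a_t)] = 2.2793 km/s.
Second burn Δv₂ = |v₂ − v_a| = 1.2894 km/s.
Δv = Δv₁ + Δv₂ = 1.8455 + 1.2894 = 3.135 km/s.

Δv = 3.13 km/s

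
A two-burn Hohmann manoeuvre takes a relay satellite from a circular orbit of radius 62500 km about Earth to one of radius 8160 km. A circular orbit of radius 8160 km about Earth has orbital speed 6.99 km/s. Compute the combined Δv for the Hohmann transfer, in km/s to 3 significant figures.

From the circular-orbit relation v² = μ/r at r = 8160 km: μ = v²r = (6.99)² × 8160 = 3.98698×10^5 km³/s².
Semi-major axis of the transfer orbit: a_t = (62500 + 8160)/2 = 35330 km.
Circular speed at r₁: v₁ = √(μ/r₁) = √(3.98698×10^5/62500) = 2.526 km/s.
On the transfer ellipse at r₁, vis-viva equation gives v_a = √[μ(2/r₁ − 1/a_t)] = 1.214 km/s.
First burn Δv₁ = |v_a − v₁| = 1.312 km/s.
At r₂, v₂ = √(μ/r₂) = 6.990 km/s.
Transfer-orbit speed at r₂: v_p = √[μ(2/r₂ − 1/a_t)] = 9.297 km/s.
Second burn Δv₂ = |v₂ − v_p| = 2.307 km/s.
Total Δv = Δv₁ + Δv₂ = 3.619 km/s.

Δv = 3.62 km/s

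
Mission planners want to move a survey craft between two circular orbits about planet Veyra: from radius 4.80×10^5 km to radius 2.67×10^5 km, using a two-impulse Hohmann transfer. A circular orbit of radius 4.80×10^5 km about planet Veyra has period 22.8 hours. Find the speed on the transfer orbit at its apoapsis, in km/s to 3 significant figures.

v = 31.1 km/s

From Kepler's third law T² = 4π²r³/μ at r = 4.80×10^5 km, T = 22.8 hours = 22.8 × 3600 s = 82080 s: μ = 4π²r³/T² = 6.48050×10^8 km³/s².
The Hohmann ellipse has a_t = (r₁ + r₂)/2 = 3.735×10^5 km.
At apoapsis, r = 4.800×10^5 km.
From the vis-viva equation, v = √[μ(2/r − 1/a_t)] = 31.07 km/s.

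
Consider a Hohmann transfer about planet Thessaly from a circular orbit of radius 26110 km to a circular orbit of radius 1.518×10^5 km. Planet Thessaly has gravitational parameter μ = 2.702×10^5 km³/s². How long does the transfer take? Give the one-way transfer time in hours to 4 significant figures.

t = 44.54 hours

Semi-major axis of the transfer orbit: a_t = (26110 + 1.518×10^5)/2 = 88955 km.
By Kepler's third law the transfer-orbit period is T = 2π√(a_t³/μ), so t = T/2 = 1.6035×10^5 s.
Converting: 1.6035×10^5 s ÷ 3600 s/hour = 44.54 hours.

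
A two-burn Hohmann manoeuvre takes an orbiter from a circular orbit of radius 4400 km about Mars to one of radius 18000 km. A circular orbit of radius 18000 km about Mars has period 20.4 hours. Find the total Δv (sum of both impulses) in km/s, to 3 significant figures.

From Kepler's third law T² = 4π²r³/μ at r = 18000 km, T = 20.4 hours = 20.4 × 3600 s = 73440 s: μ = 4π²r³/T² = 42688.6 km³/s².
Semi-major axis of the transfer orbit: a_t = (4400 + 18000)/2 = 11200 km.
At r₁ the circular-orbit speed is v₁ = √(μ/r₁) = 3.1148 km/s.
On the transfer ellipse at r₁, v² = μ(2/r − 1/a) gives v_p = √[μ(2/r₁ − 1/a_t)] = 3.9487 km/s.
First burn Δv₁ = |v_p − v₁| = 0.8339 km/s.
Circular speed at r₂: v₂ = √(μ/r₂) = 1.540 km/s.
Transfer-orbit speed at r₂: v_a = √[μ(2/r₂ − 1/a_t)] = 0.9652 km/s.
Second burn Δv₂ = |v₂ − v_a| = 0.5748 km/s.
Δv = Δv₁ + Δv₂ = 0.8339 + 0.5748 = 1.409 km/s.

Δv = 1.41 km/s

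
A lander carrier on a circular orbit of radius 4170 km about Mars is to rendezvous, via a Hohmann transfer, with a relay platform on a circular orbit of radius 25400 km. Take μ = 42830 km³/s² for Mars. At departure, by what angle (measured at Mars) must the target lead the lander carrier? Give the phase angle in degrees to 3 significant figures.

φ = 100°

Semi-major axis of the transfer orbit: a_t = (4170 + 25400)/2 = 14785 km.
Transfer time t = π√(a_t³/μ) = 27290 s.
Target angular speed ω₂ = √(μ/r₂³) = 5.1124×10^-5 rad/s.
Angle swept by the target during transfer: ω₂·t = 1.3952 rad = 79.94°.
The lander carrier traverses 180° on the transfer ellipse, so the target must lead by 180° − 79.94° = 100°.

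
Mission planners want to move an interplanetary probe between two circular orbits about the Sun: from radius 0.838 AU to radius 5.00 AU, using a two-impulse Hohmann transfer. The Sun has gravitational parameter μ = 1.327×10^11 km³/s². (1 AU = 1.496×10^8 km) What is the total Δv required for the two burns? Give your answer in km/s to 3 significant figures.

Δv = 16.2 km/s

In km: r₁ = 0.838 × 1.496×10^8 = 1.253648×10^8 km; r₂ = 5.00 × 1.496×10^8 = 7.480×10^8 km.
The Hohmann ellipse has a_t = (r₁ + r₂)/2 = 4.366824×10^8 km.
Circular speed at r₁: v₁ = √(μ/r₁) = √(1.327×10^11/1.253648×10^8) = 32.53 km/s.
Transfer-orbit speed at r₁ (v² = μ(2/r − 1/a)): v_p = √[μ(2/r₁ − 1/a_t)] = 42.58 km/s.
First burn Δv₁ = |v_p − v₁| = 10.05 km/s.
At r₂, v₂ = √(μ/r₂) = 13.32 km/s.
Transfer-orbit speed at r₂: v_a = √[μ(2/r₂ − 1/a_t)] = 7.137 km/s.
Second burn Δv₂ = |v₂ − v_a| = 6.183 km/s.
Δv = Δv₁ + Δv₂ = 10.05 + 6.183 = 16.23 km/s.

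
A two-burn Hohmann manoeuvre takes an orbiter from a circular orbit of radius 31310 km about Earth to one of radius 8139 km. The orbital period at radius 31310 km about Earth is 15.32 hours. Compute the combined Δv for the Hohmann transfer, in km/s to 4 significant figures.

Δv = 3.094 km/s

From Kepler's third law T² = 4π²r³/μ at r = 31310 km, T = 15.32 hours = 15.32 × 3600 s = 55152 s: μ = 4π²r³/T² = 3.98370×10^5 km³/s².
Semi-major axis of the transfer orbit: a_t = (31310 + 8139)/2 = 19724.5 km.
Circular speed at r₁: v₁ = √(μ/r₁) = √(3.98370×10^5/31310) = 3.567 km/s.
Transfer-orbit speed at r₁ (v² = μ(2/r − 1/a)): v_a = √[μ(2/r₁ − 1/a_t)] = 2.291 km/s.
First burn Δv₁ = |v_a − v₁| = 1.276 km/s.
At r₂, v₂ = √(μ/r₂) = 6.996 km/s.
Transfer-orbit speed at r₂: v_p = √[μ(2/r₂ − 1/a_t)] = 8.814 km/s.
Second burn Δv₂ = |v₂ − v_p| = 1.818 km/s.
Δv = Δv₁ + Δv₂ = 1.276 + 1.818 = 3.094 km/s.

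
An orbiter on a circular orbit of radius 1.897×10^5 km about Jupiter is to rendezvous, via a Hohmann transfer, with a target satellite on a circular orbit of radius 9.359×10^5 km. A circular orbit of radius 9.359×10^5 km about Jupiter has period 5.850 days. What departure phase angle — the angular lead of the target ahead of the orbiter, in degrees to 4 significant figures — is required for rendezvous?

φ = 96.06°

From Kepler's third law T² = 4π²r³/μ at r = 9.359×10^5 km, T = 5.850 days = 5.850 × 86400 s = 5.0544×10^5 s: μ = 4π²r³/T² = 1.26680×10^8 km³/s².
Transfer-ellipse semi-major axis a_t = (r₁ + r₂)/2 = (1.897×10^5 + 9.359×10^5)/2 = 5.628×10^5 km.
The half-period of the transfer ellipse is t = π√(a_t³/μ) = 1.1785×10^5 s.
The target's mean motion on its circular orbit is ω₂ = √(μ/r₂³) = 1.2431×10^-5 rad/s.
Angle swept by the target during transfer: ω₂·t = 1.465 rad = 83.94°.
Arrival is 180° from departure on the ellipse, so φ = 180° − 83.94° = 96.06°.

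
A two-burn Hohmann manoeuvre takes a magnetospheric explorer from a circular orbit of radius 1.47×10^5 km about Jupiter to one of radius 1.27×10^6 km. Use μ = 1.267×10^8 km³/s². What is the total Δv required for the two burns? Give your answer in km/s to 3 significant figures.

Δv = 15.4 km/s

The Hohmann ellipse has a_t = (r₁ + r₂)/2 = 7.085×10^5 km.
Circular speed at r₁: v₁ = √(μ/r₁) = √(1.267×10^8/1.470×10^5) = 29.358 km/s.
Transfer-orbit speed at r₁ (vis-viva): v_p = √[μ(2/r₁ − 1/a_t)] = 39.306 km/s.
First burn Δv₁ = |v_p − v₁| = 9.948 km/s.
Circular speed at r₂: v₂ = √(μ/r₂) = 9.9882 km/s.
Transfer-orbit speed at r₂: v_a = √[μ(2/r₂ − 1/a_t)] = 4.5496 km/s.
Second burn Δv₂ = |v₂ − v_a| = 5.439 km/s.
Total Δv = Δv₁ + Δv₂ = 15.39 km/s.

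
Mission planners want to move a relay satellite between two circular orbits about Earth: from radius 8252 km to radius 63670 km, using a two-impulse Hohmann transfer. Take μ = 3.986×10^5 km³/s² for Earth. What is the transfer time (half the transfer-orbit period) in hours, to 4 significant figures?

t = 9.426 hours

Semi-major axis of the transfer orbit: a_t = (8252 + 63670)/2 = 35961 km.
Half the transfer-orbit period gives t = π√(a_t³/μ) = 33934 s.
Converting: 33934 s ÷ 3600 s/hour = 9.426 hours.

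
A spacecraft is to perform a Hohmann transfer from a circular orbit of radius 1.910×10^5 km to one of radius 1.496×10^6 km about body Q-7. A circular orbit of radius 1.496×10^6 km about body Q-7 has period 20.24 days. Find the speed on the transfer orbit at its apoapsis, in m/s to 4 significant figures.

v = 2558 m/s

From Kepler's third law T² = 4π²r³/μ at r = 1.496×10^6 km, T = 20.24 days = 20.24 × 86400 s = 1.748736×10^6 s: μ = 4π²r³/T² = 4.32221×10^7 km³/s².
Semi-major axis of the transfer orbit: a_t = (1.910×10^5 + 1.496×10^6)/2 = 8.435×10^5 km.
The apoapsis of the transfer ellipse is at r = 1.496×10^6 km.
From the vis-viva equation, v = √[μ(2/r − 1/a_t)] = 2.558 km/s.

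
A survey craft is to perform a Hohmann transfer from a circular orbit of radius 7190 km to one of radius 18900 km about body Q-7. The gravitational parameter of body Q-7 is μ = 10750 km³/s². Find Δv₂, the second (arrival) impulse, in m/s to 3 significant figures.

Δv₂ = 194 m/s

The Hohmann ellipse has a_t = (r₁ + r₂)/2 = 13045 km.
Circular speed at r = 18900 km: v_c = √(μ/r) = 0.7542 km/s.
Transfer-orbit speed at the same r (vis-viva, a = a_t): v_t = √[μ(2/r − 1/a_t)] = 0.5599 km/s.
Δv₂ = |v_t − v_c| = |0.5599 − 0.7542| = 0.1943 km/s.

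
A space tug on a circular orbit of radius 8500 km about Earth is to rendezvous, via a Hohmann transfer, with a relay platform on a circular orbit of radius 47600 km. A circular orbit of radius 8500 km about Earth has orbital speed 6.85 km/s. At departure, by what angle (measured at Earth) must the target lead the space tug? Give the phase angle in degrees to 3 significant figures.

From the circular-orbit relation v² = μ/r at r = 8500 km: μ = v²r = (6.85)² × 8500 = 3.98841×10^5 km³/s².
Transfer-ellipse semi-major axis a_t = (r₁ + r₂)/2 = (8500 + 47600)/2 = 28050 km.
Transfer time t = π√(a_t³/μ) = 23369.5 s.
The target's mean motion on its circular orbit is ω₂ = √(μ/r₂³) = 6.08120×10^-5 rad/s.
Angle swept by the target during transfer: ω₂·t = 1.42115 rad = 81.43°.
Arrival is 180° from departure on the ellipse, so φ = 180° − 81.43° = 98.6°.

φ = 98.6°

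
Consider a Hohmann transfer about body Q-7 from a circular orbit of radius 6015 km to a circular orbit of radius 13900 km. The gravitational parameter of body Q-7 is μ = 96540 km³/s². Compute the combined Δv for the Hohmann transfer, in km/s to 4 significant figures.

Δv = 1.314 km/s

Semi-major axis of the transfer orbit: a_t = (6015 + 13900)/2 = 9957.5 km.
Circular speed at r₁: v₁ = √(μ/r₁) = √(96540/6015) = 4.0062 km/s.
Transfer-orbit speed at r₁ (vis-viva): v_p = √[μ(2/r₁ − 1/a_t)] = 4.7333 km/s.
First burn Δv₁ = |v_p − v₁| = 0.7271 km/s.
Circular speed at r₂: v₂ = √(μ/r₂) = 2.6354 km/s.
Transfer-orbit speed at r₂: v_a = √[μ(2/r₂ − 1/a_t)] = 2.0483 km/s.
Second burn Δv₂ = |v₂ − v_a| = 0.5871 km/s.
Total Δv = Δv₁ + Δv₂ = 1.314 km/s.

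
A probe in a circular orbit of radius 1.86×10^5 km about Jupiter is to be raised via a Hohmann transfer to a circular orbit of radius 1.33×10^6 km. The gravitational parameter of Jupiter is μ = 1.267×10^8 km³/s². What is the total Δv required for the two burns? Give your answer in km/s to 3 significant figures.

Semi-major axis of the transfer orbit: a_t = (1.860×10^5 + 1.330×10^6)/2 = 7.580×10^5 km.
Circular speed at r₁: v₁ = √(μ/r₁) = √(1.267×10^8/1.860×10^5) = 26.0995 km/s.
Transfer-orbit speed at r₁ (v² = μ(2/r − 1/a)): v_p = √[μ(2/r₁ − 1/a_t)] = 34.5719 km/s.
First burn Δv₁ = |v_p − v₁| = 8.472 km/s.
Circular speed at r₂: v₂ = √(μ/r₂) = 9.760 km/s.
Transfer-orbit speed at r₂: v_a = √[μ(2/r₂ − 1/a_t)] = 4.835 km/s.
Second burn Δv₂ = |v₂ − v_a| = 4.925 km/s.
Total Δv = Δv₁ + Δv₂ = 13.40 km/s.

Δv = 13.4 km/s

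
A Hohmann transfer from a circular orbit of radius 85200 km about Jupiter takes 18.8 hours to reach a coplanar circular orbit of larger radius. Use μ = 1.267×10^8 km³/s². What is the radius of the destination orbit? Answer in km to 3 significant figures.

Transfer time t = 18.8 hours = 67680 s, and t = π√(a_t³/μ).
So a_t = (μ t²/π²)^(1/3) = (1.267×10^8 × (67680)² / π²)^(1/3) = 3.8887×10^5 km.
Since a_t = (r₁ + r₂)/2, r₂ = 2a_t − r₁ = 2×3.8887×10^5 − 85200 = 6.9254×10^5 km.

r₂ = 6.93×10^5 km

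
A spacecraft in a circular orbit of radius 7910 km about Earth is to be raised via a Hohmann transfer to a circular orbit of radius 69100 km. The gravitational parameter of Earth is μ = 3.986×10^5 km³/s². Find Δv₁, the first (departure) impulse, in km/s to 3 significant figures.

Δv₁ = 2.41 km/s

The Hohmann ellipse has a_t = (r₁ + r₂)/2 = 38505 km.
Circular speed at r = 7910 km: v_c = √(μ/r) = 7.099 km/s.
Vis-viva on the transfer ellipse at r = 7910 km gives v_t = √[μ(2/r − 1/a_t)] = 9.510 km/s.
Δv₁ = |v_t − v_c| = |9.510 − 7.099| = 2.411 km/s.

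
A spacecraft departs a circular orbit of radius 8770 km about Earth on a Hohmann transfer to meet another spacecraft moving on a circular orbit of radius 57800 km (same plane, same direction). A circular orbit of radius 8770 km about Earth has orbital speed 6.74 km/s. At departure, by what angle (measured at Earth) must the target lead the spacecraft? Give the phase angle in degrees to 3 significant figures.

φ = 101°

From the circular-orbit relation v² = μ/r at r = 8770 km: μ = v²r = (6.74)² × 8770 = 3.98400×10^5 km³/s².
The Hohmann ellipse has a_t = (r₁ + r₂)/2 = 33285 km.
The half-period of the transfer ellipse is t = π√(a_t³/μ) = 30225 s.
Target angular speed ω₂ = √(μ/r₂³) = 4.5422×10^-5 rad/s.
Angle swept by the target during transfer: ω₂·t = 1.3729 rad = 78.66°.
The spacecraft traverses 180° on the transfer ellipse, so the target must lead by 180° − 78.66° = 101°.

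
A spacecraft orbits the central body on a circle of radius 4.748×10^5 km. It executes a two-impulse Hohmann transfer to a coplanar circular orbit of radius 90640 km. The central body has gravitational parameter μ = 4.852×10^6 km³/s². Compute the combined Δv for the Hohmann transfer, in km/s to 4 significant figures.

Δv = 3.552 km/s

The Hohmann ellipse has a_t = (r₁ + r₂)/2 = 2.8272×10^5 km.
Circular speed at r₁: v₁ = √(μ/r₁) = √(4.852×10^6/4.748×10^5) = 3.197 km/s.
On the transfer ellipse at r₁, v² = μ(2/r − 1/a) gives v_a = √[μ(2/r₁ − 1/a_t)] = 1.810 km/s.
First burn Δv₁ = |v_a − v₁| = 1.387 km/s.
At r₂, v₂ = √(μ/r₂) = 7.3165 km/s.
Transfer-orbit speed at r₂: v_p = √[μ(2/r₂ − 1/a_t)] = 9.4815 km/s.
Second burn Δv₂ = |v₂ − v_p| = 2.165 km/s.
Total Δv = Δv₁ + Δv₂ = 3.552 km/s.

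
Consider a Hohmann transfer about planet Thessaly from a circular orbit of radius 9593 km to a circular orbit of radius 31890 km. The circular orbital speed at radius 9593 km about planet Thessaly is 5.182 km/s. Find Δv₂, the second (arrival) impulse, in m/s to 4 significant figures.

Δv₂ = 909.3 m/s

From the circular-orbit relation v² = μ/r at r = 9593 km: μ = v²r = (5.182)² × 9593 = 2.57602×10^5 km³/s².
Transfer-ellipse semi-major axis a_t = (r₁ + r₂)/2 = (9593 + 31890)/2 = 20741.5 km.
Circular speed at r = 31890 km: v_c = √(μ/r) = 2.8422 km/s.
Vis-viva on the transfer ellipse at r = 31890 km gives v_t = √[μ(2/r − 1/a_t)] = 1.9329 km/s.
Δv₂ = |v_t − v_c| = |1.9329 − 2.8422| = 0.9093 km/s.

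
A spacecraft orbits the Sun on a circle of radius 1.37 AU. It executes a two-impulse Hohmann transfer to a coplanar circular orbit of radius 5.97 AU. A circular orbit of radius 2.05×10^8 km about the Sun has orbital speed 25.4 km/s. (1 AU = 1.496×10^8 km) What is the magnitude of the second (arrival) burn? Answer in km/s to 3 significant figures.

Δv₂ = 4.73 km/s

From the circular-orbit relation v² = μ/r at r = 2.05×10^8 km: μ = v²r = (25.4)² × 2.05×10^8 = 1.32258×10^11 km³/s².
In km: r₁ = 1.37 × 1.496×10^8 = 2.04952×10^8 km; r₂ = 5.97 × 1.496×10^8 = 8.93112×10^8 km.
Transfer-ellipse semi-major axis a_t = (r₁ + r₂)/2 = (2.04952×10^8 + 8.93112×10^8)/2 = 5.49032×10^8 km.
On the circular orbit at r = 8.93112×10^8 km, v_c = √(μ/r) = 12.169 km/s.
Vis-viva on the transfer ellipse at r = 8.93112×10^8 km gives v_t = √[μ(2/r − 1/a_t)] = 7.4351 km/s.
Δv₂ = |v_t − v_c| = |7.4351 − 12.169| = 4.734 km/s.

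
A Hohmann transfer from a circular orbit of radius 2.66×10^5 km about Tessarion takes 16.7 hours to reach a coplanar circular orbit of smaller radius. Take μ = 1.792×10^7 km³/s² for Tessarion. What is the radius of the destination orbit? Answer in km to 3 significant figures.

Transfer time t = 16.7 hours = 60120 s, and t = π√(a_t³/μ).
So a_t = (μ t²/π²)^(1/3) = (1.792×10^7 × (60120)² / π²)^(1/3) = 1.8722×10^5 km.
Since a_t = (r₁ + r₂)/2, r₂ = 2a_t − r₁ = 2×1.8722×10^5 − 2.660×10^5 = 1.0844×10^5 km.

r₂ = 1.08×10^5 km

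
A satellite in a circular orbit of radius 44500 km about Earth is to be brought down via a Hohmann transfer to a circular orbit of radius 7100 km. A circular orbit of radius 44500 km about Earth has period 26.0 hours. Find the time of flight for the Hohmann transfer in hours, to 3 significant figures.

From Kepler's third law T² = 4π²r³/μ at r = 44500 km, T = 26.0 hours = 26.0 × 3600 s = 93600 s: μ = 4π²r³/T² = 3.97089×10^5 km³/s².
The Hohmann ellipse has a_t = (r₁ + r₂)/2 = 25800 km.
Half the transfer-orbit period gives t = π√(a_t³/μ) = 20660 s.
Converting: 20660 s ÷ 3600 s/hour = 5.74 hours.

t = 5.74 hours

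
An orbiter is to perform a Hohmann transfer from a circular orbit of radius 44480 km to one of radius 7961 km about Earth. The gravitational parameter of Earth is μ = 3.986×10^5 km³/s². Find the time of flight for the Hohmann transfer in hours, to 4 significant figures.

t = 5.869 hours

Semi-major axis of the transfer orbit: a_t = (44480 + 7961)/2 = 26220.5 km.
By Kepler's third law the transfer-orbit period is T = 2π√(a_t³/μ), so t = T/2 = 21130 s.
Converting: 21130 s ÷ 3600 s/hour = 5.869 hours.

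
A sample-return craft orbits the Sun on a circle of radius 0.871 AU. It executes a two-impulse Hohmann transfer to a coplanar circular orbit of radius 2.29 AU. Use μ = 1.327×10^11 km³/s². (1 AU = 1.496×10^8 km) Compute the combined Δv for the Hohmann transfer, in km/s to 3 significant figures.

In km: r₁ = 0.871 × 1.496×10^8 = 1.303016×10^8 km; r₂ = 2.29 × 1.496×10^8 = 3.42584×10^8 km.
Semi-major axis of the transfer orbit: a_t = (1.303016×10^8 + 3.42584×10^8)/2 = 2.364428×10^8 km.
Circular speed at r₁: v₁ = √(μ/r₁) = √(1.327×10^11/1.303016×10^8) = 31.912 km/s.
On the transfer ellipse at r₁, v² = μ(2/r − 1/a) gives v_p = √[μ(2/r₁ − 1/a_t)] = 38.413 km/s.
First burn Δv₁ = |v_p − v₁| = 6.501 km/s.
Circular speed at r₂: v₂ = √(μ/r₂) = 19.681 km/s.
Transfer-orbit speed at r₂: v_a = √[μ(2/r₂ − 1/a_t)] = 14.610 km/s.
Second burn Δv₂ = |v₂ − v_a| = 5.071 km/s.
Δv = Δv₁ + Δv₂ = 6.501 + 5.071 = 11.57 km/s.

Δv = 11.6 km/s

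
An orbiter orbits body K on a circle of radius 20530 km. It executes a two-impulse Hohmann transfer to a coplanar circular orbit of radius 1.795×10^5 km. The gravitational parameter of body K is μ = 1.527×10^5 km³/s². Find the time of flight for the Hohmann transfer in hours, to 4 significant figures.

t = 70.64 hours

The Hohmann ellipse has a_t = (r₁ + r₂)/2 = 1.00015×10^5 km.
Half the transfer-orbit period gives t = π√(a_t³/μ) = 2.543×10^5 s.
Converting: 2.543×10^5 s ÷ 3600 s/hour = 70.64 hours.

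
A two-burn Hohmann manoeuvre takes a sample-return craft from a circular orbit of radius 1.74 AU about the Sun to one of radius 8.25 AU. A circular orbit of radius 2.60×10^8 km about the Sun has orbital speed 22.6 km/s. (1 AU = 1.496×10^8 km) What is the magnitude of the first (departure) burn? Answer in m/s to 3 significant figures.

From the circular-orbit relation v² = μ/r at r = 2.60×10^8 km: μ = v²r = (22.6)² × 2.60×10^8 = 1.32798×10^11 km³/s².
In km: r₁ = 1.74 × 1.496×10^8 = 2.60304×10^8 km; r₂ = 8.25 × 1.496×10^8 = 1.2342×10^9 km.
Semi-major axis of the transfer orbit: a_t = (2.60304×10^8 + 1.2342×10^9)/2 = 7.47252×10^8 km.
Circular speed at r = 2.60304×10^8 km: v_c = √(μ/r) = 22.587 km/s.
Vis-viva on the transfer ellipse at r = 2.60304×10^8 km gives v_t = √[μ(2/r − 1/a_t)] = 29.028 km/s.
Δv₁ = |v_t − v_c| = |29.028 − 22.587| = 6.441 km/s.

Δv₁ = 6440 m/s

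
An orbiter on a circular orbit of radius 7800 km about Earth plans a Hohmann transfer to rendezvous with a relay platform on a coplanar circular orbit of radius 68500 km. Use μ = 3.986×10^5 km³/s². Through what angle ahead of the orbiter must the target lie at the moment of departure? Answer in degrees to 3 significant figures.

Transfer-ellipse semi-major axis a_t = (r₁ + r₂)/2 = (7800 + 68500)/2 = 38150 km.
Transfer time t = π√(a_t³/μ) = 37079 s.
The target's mean motion on its circular orbit is ω₂ = √(μ/r₂³) = 3.5215×10^-5 rad/s.
Angle swept by the target during transfer: ω₂·t = 1.3057 rad = 74.81°.
Arrival is 180° from departure on the ellipse, so φ = 180° − 74.81° = 105°.

φ = 105°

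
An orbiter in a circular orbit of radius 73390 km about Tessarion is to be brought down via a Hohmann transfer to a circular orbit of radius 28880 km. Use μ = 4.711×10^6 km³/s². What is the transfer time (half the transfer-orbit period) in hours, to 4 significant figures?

t = 4.649 hours

The Hohmann ellipse has a_t = (r₁ + r₂)/2 = 51135 km.
By Kepler's third law the transfer-orbit period is T = 2π√(a_t³/μ), so t = T/2 = 16737 s.
Converting: 16737 s ÷ 3600 s/hour = 4.649 hours.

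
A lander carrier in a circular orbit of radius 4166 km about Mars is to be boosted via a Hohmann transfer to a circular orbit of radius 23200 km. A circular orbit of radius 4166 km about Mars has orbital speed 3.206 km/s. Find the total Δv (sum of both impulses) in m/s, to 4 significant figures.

From the circular-orbit relation v² = μ/r at r = 4166 km: μ = v²r = (3.206)² × 4166 = 42820.0 km³/s².
The Hohmann ellipse has a_t = (r₁ + r₂)/2 = 13683 km.
Circular speed at r₁: v₁ = √(μ/r₁) = √(42820.0/4166) = 3.20600 km/s.
Transfer-orbit speed at r₁ (v² = μ(2/r − 1/a)): v_p = √[μ(2/r₁ − 1/a_t)] = 4.17462 km/s.
First burn Δv₁ = |v_p − v₁| = 0.96862 km/s.
Circular speed at r₂: v₂ = √(μ/r₂) = 1.35856 km/s.
Transfer-orbit speed at r₂: v_a = √[μ(2/r₂ − 1/a_t)] = 0.749632 km/s.
Second burn Δv₂ = |v₂ − v_a| = 0.60893 km/s.
Total Δv = Δv₁ + Δv₂ = 1.578 km/s.

Δv = 1578 m/s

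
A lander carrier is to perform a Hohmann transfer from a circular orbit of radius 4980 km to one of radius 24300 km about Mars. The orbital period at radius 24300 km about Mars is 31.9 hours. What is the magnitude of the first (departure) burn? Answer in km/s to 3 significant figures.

From Kepler's third law T² = 4π²r³/μ at r = 24300 km, T = 31.9 hours = 31.9 × 3600 s = 1.1484×10^5 s: μ = 4π²r³/T² = 42952.9 km³/s².
Semi-major axis of the transfer orbit: a_t = (4980 + 24300)/2 = 14640 km.
Circular speed at r = 4980 km: v_c = √(μ/r) = 2.93685 km/s.
Vis-viva on the transfer ellipse at r = 4980 km gives v_t = √[μ(2/r − 1/a_t)] = 3.78368 km/s.
Δv₁ = |v_t − v_c| = |3.78368 − 2.93685| = 0.8468 km/s.

Δv₁ = 0.847 km/s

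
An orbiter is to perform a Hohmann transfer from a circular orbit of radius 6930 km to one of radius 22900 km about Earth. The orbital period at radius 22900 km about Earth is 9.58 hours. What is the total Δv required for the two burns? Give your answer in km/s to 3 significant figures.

From Kepler's third law T² = 4π²r³/μ at r = 22900 km, T = 9.58 hours = 9.58 × 3600 s = 34488 s: μ = 4π²r³/T² = 3.98593×10^5 km³/s².
Semi-major axis of the transfer orbit: a_t = (6930 + 22900)/2 = 14915 km.
Circular speed at r₁: v₁ = √(μ/r₁) = √(3.98593×10^5/6930) = 7.58400 km/s.
On the transfer ellipse at r₁, vis-viva equation gives v_p = √[μ(2/r₁ − 1/a_t)] = 9.39733 km/s.
First burn Δv₁ = |v_p − v₁| = 1.81333 km/s.
At r₂, v₂ = √(μ/r₂) = 4.17203 km/s.
Transfer-orbit speed at r₂: v_a = √[μ(2/r₂ − 1/a_t)] = 2.84382 km/s.
Second burn Δv₂ = |v₂ − v_a| = 1.32821 km/s.
Δv = Δv₁ + Δv₂ = 1.81333 + 1.32821 = 3.142 km/s.

Δv = 3.14 km/s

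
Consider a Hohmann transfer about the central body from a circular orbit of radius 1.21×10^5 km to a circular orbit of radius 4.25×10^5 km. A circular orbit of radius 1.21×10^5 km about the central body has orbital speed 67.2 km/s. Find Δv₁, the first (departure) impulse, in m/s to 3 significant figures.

Δv₁ = 16600 m/s

From the circular-orbit relation v² = μ/r at r = 1.21×10^5 km: μ = v²r = (67.2)² × 1.21×10^5 = 5.46417×10^8 km³/s².
Transfer-ellipse semi-major axis a_t = (r₁ + r₂)/2 = (1.210×10^5 + 4.250×10^5)/2 = 2.730×10^5 km.
On the circular orbit at r = 1.210×10^5 km, v_c = √(μ/r) = 67.20 km/s.
Vis-viva on the transfer ellipse at r = 1.210×10^5 km gives v_t = √[μ(2/r − 1/a_t)] = 83.85 km/s.
Δv₁ = |v_t − v_c| = |83.85 − 67.20| = 16.65 km/s.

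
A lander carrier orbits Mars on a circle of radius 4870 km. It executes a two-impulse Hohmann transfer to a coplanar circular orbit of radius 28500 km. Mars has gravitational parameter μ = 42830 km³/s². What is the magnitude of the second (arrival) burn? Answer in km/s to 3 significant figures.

Transfer-ellipse semi-major axis a_t = (r₁ + r₂)/2 = (4870 + 28500)/2 = 16685 km.
On the circular orbit at r = 28500 km, v_c = √(μ/r) = 1.2259 km/s.
Transfer-orbit speed at the same r (vis-viva, a = a_t): v_t = √[μ(2/r − 1/a_t)] = 0.66230 km/s.
Δv₂ = |v_t − v_c| = |0.66230 − 1.2259| = 0.5636 km/s.

Δv₂ = 0.564 km/s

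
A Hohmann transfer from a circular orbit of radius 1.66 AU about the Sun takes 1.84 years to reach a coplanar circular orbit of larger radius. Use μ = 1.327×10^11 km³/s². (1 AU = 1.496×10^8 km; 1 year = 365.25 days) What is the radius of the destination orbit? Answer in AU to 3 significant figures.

r₂ = 3.11 AU

In km: r₁ = 1.66 × 1.496×10^8 = 2.48336×10^8 km.
Transfer time t = 1.84 years × 365.25 × 86400 s = 5.8065984×10^7 s, and t = π√(a_t³/μ).
So a_t = (μ t²/π²)^(1/3) = (1.327×10^11 × (5.8065984×10^7)² / π²)^(1/3) = 3.5656×10^8 km.
Since a_t = (r₁ + r₂)/2, r₂ = 2a_t − r₁ = 2×3.5656×10^8 − 2.48336×10^8 = 4.64784×10^8 km.
In AU: r₂ = 4.64784×10^8 / 1.496×10^8 = 3.11 AU.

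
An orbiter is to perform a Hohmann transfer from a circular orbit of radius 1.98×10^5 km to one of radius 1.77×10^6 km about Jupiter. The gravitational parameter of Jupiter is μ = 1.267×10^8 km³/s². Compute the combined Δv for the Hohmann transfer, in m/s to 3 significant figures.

Δv = 13300 m/s

Transfer-ellipse semi-major axis a_t = (r₁ + r₂)/2 = (1.980×10^5 + 1.770×10^6)/2 = 9.840×10^5 km.
Circular speed at r₁: v₁ = √(μ/r₁) = √(1.267×10^8/1.980×10^5) = 25.296 km/s.
On the transfer ellipse at r₁, vis-viva equation gives v_p = √[μ(2/r₁ − 1/a_t)] = 33.927 km/s.
First burn Δv₁ = |v_p − v₁| = 8.631 km/s.
At r₂, v₂ = √(μ/r₂) = 8.4606 km/s.
Transfer-orbit speed at r₂: v_a = √[μ(2/r₂ − 1/a_t)] = 3.7952 km/s.
Second burn Δv₂ = |v₂ − v_a| = 4.665 km/s.
Total Δv = Δv₁ + Δv₂ = 13.30 km/s.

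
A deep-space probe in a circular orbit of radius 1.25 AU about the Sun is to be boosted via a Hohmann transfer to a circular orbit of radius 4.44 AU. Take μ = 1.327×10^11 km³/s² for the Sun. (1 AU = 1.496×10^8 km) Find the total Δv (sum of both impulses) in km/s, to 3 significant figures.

Δv = 11.4 km/s

In km: r₁ = 1.25 × 1.496×10^8 = 1.870×10^8 km; r₂ = 4.44 × 1.496×10^8 = 6.64224×10^8 km.
The Hohmann ellipse has a_t = (r₁ + r₂)/2 = 4.25612×10^8 km.
At r₁ the circular-orbit speed is v₁ = √(μ/r₁) = 26.6388 km/s.
Transfer-orbit speed at r₁ (vis-viva equation): v_p = √[μ(2/r₁ − 1/a_t)] = 33.2786 km/s.
First burn Δv₁ = |v_p − v₁| = 6.6398 km/s.
At r₂, v₂ = √(μ/r₂) = 14.13443 km/s.
Transfer-orbit speed at r₂: v_a = √[μ(2/r₂ − 1/a_t)] = 9.368974 km/s.
Second burn Δv₂ = |v₂ − v_a| = 4.7655 km/s.
Total Δv = Δv₁ + Δv₂ = 11.41 km/s.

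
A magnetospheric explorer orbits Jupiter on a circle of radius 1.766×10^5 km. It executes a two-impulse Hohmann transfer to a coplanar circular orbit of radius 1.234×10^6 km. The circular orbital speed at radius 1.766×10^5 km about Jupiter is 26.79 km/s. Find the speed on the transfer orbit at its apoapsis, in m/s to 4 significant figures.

v = 5071 m/s

From the circular-orbit relation v² = μ/r at r = 1.766×10^5 km: μ = v²r = (26.79)² × 1.766×10^5 = 1.26747×10^8 km³/s².
Transfer-ellipse semi-major axis a_t = (r₁ + r₂)/2 = (1.766×10^5 + 1.234×10^6)/2 = 7.053×10^5 km.
The apoapsis of the transfer ellipse is at r = 1.234×10^6 km.
From the vis-viva equation, v = √[μ(2/r − 1/a_t)] = 5.071 km/s.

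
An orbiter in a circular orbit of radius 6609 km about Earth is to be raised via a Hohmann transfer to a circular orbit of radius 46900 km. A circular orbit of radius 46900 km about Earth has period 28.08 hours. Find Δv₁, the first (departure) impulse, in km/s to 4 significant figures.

From Kepler's third law T² = 4π²r³/μ at r = 46900 km, T = 28.08 hours = 28.08 × 3600 s = 1.01088×10^5 s: μ = 4π²r³/T² = 3.98547×10^5 km³/s².
Transfer-ellipse semi-major axis a_t = (r₁ + r₂)/2 = (6609 + 46900)/2 = 26754.5 km.
On the circular orbit at r = 6609 km, v_c = √(μ/r) = 7.76554 km/s.
Vis-viva on the transfer ellipse at r = 6609 km gives v_t = √[μ(2/r − 1/a_t)] = 10.2816 km/s.
Δv₁ = |v_t − v_c| = |10.2816 − 7.76554| = 2.516 km/s.

Δv₁ = 2.516 km/s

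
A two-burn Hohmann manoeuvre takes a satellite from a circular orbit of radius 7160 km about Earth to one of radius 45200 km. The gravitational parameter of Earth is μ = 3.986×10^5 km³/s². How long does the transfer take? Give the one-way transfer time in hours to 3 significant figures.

Semi-major axis of the transfer orbit: a_t = (7160 + 45200)/2 = 26180 km.
Transfer time t = π√(a_t³/μ) = π√((26180)³ / 3.986×10^5) = 21080 s.
Converting: 21080 s ÷ 3600 s/hour = 5.86 hours.

t = 5.86 hours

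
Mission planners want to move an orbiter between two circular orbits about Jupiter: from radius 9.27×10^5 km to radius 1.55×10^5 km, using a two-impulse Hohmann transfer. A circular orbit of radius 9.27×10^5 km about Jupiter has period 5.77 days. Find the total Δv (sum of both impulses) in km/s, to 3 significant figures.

Δv = 14.3 km/s

From Kepler's third law T² = 4π²r³/μ at r = 9.27×10^5 km, T = 5.77 days = 5.77 × 86400 s = 4.98528×10^5 s: μ = 4π²r³/T² = 1.26538×10^8 km³/s².
Semi-major axis of the transfer orbit: a_t = (9.270×10^5 + 1.550×10^5)/2 = 5.410×10^5 km.
At r₁ the circular-orbit speed is v₁ = √(μ/r₁) = 11.6834 km/s.
Transfer-orbit speed at r₁ (v² = μ(2/r − 1/a)): v_a = √[μ(2/r₁ − 1/a_t)] = 6.25370 km/s.
First burn Δv₁ = |v_a − v₁| = 5.430 km/s.
At r₂, v₂ = √(μ/r₂) = 28.572 km/s.
Transfer-orbit speed at r₂: v_p = √[μ(2/r₂ − 1/a_t)] = 37.401 km/s.
Second burn Δv₂ = |v₂ − v_p| = 8.829 km/s.
Δv = Δv₁ + Δv₂ = 5.430 + 8.829 = 14.26 km/s.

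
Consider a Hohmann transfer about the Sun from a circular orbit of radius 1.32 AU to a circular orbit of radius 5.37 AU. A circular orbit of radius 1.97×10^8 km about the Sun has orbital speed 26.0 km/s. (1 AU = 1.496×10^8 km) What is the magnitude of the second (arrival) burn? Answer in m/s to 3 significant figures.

From the circular-orbit relation v² = μ/r at r = 1.97×10^8 km: μ = v²r = (26.0)² × 1.97×10^8 = 1.33172×10^11 km³/s².
In km: r₁ = 1.32 × 1.496×10^8 = 1.97472×10^8 km; r₂ = 5.37 × 1.496×10^8 = 8.03352×10^8 km.
Transfer-ellipse semi-major axis a_t = (r₁ + r₂)/2 = (1.97472×10^8 + 8.03352×10^8)/2 = 5.00412×10^8 km.
Circular speed at r = 8.03352×10^8 km: v_c = √(μ/r) = 12.875 km/s.
Vis-viva on the transfer ellipse at r = 8.03352×10^8 km gives v_t = √[μ(2/r − 1/a_t)] = 8.0880 km/s.
Δv₂ = |v_t − v_c| = |8.0880 − 12.875| = 4.787 km/s.

Δv₂ = 4790 m/s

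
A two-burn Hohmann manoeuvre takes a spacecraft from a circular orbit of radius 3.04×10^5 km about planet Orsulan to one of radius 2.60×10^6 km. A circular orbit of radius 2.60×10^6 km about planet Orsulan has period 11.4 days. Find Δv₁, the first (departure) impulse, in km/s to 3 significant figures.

From Kepler's third law T² = 4π²r³/μ at r = 2.60×10^6 km, T = 11.4 days = 11.4 × 86400 s = 9.8496×10^5 s: μ = 4π²r³/T² = 7.15225×10^8 km³/s².
The Hohmann ellipse has a_t = (r₁ + r₂)/2 = 1.452×10^6 km.
Circular speed at r = 3.040×10^5 km: v_c = √(μ/r) = 48.505 km/s.
Transfer-orbit speed at the same r (vis-viva, a = a_t): v_t = √[μ(2/r − 1/a_t)] = 64.906 km/s.
Δv₁ = |v_t − v_c| = |64.906 − 48.505| = 16.40 km/s.

Δv₁ = 16.4 km/s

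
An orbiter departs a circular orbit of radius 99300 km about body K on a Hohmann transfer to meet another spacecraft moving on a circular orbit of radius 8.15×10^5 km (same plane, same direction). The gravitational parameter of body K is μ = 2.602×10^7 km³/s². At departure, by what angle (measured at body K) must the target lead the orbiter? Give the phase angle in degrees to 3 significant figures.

Semi-major axis of the transfer orbit: a_t = (99300 + 8.150×10^5)/2 = 4.5715×10^5 km.
Transfer time t = π√(a_t³/μ) = 1.90364×10^5 s.
Target angular speed ω₂ = √(μ/r₂³) = 6.93294×10^-6 rad/s.
Angle swept by the target during transfer: ω₂·t = 1.3198 rad = 75.62°.
The orbiter traverses 180° on the transfer ellipse, so the target must lead by 180° − 75.62° = 104°.

φ = 104°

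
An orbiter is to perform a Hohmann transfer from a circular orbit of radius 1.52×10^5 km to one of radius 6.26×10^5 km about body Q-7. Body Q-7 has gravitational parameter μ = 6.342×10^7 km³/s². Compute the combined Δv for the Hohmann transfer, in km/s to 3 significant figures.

Δv = 9.26 km/s

The Hohmann ellipse has a_t = (r₁ + r₂)/2 = 3.890×10^5 km.
At r₁ the circular-orbit speed is v₁ = √(μ/r₁) = 20.4264 km/s.
Transfer-orbit speed at r₁ (vis-viva): v_p = √[μ(2/r₁ − 1/a_t)] = 25.9122 km/s.
First burn Δv₁ = |v_p − v₁| = 5.4858 km/s.
At r₂, v₂ = √(μ/r₂) = 10.0653 km/s.
Transfer-orbit speed at r₂: v_a = √[μ(2/r₂ − 1/a_t)] = 6.29177 km/s.
Second burn Δv₂ = |v₂ − v_a| = 3.7735 km/s.
Total Δv = Δv₁ + Δv₂ = 9.259 km/s.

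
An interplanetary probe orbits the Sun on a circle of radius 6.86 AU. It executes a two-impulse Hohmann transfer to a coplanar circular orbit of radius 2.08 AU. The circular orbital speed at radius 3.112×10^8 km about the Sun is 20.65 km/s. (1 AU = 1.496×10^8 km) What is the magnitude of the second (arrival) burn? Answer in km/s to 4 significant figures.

From the circular-orbit relation v² = μ/r at r = 3.112×10^8 km: μ = v²r = (20.65)² × 3.112×10^8 = 1.32703×10^11 km³/s².
In km: r₁ = 6.86 × 1.496×10^8 = 1.026256×10^9 km; r₂ = 2.08 × 1.496×10^8 = 3.11168×10^8 km.
The Hohmann ellipse has a_t = (r₁ + r₂)/2 = 6.68712×10^8 km.
Circular speed at r = 3.11168×10^8 km: v_c = √(μ/r) = 20.651 km/s.
Transfer-orbit speed at the same r (vis-viva, a = a_t): v_t = √[μ(2/r − 1/a_t)] = 25.583 km/s.
Δv₂ = |v_t − v_c| = |25.583 − 20.651| = 4.932 km/s.

Δv₂ = 4.932 km/s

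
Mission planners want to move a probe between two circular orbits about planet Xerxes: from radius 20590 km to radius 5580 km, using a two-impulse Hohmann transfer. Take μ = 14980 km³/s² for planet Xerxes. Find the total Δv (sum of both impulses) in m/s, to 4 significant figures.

Δv = 712.8 m/s

Transfer-ellipse semi-major axis a_t = (r₁ + r₂)/2 = (20590 + 5580)/2 = 13085 km.
At r₁ the circular-orbit speed is v₁ = √(μ/r₁) = 0.852958 km/s.
Transfer-orbit speed at r₁ (vis-viva equation): v_a = √[μ(2/r₁ − 1/a_t)] = 0.557004 km/s.
First burn Δv₁ = |v_a − v₁| = 0.29595 km/s.
At r₂, v₂ = √(μ/r₂) = 1.63847 km/s.
Transfer-orbit speed at r₂: v_p = √[μ(2/r₂ − 1/a_t)] = 2.05532 km/s.
Second burn Δv₂ = |v₂ − v_p| = 0.41685 km/s.
Total Δv = Δv₁ + Δv₂ = 0.7128 km/s.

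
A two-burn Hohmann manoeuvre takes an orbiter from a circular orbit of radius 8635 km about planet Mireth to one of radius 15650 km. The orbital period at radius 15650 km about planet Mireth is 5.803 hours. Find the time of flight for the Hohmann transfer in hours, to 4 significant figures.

From Kepler's third law T² = 4π²r³/μ at r = 15650 km, T = 5.803 hours = 5.803 × 3600 s = 20890.8 s: μ = 4π²r³/T² = 3.46731×10^5 km³/s².
Transfer-ellipse semi-major axis a_t = (r₁ + r₂)/2 = (8635 + 15650)/2 = 12142.5 km.
By Kepler's third law the transfer-orbit period is T = 2π√(a_t³/μ), so t = T/2 = 7139 s.
Converting: 7139 s ÷ 3600 s/hour = 1.983 hours.

t = 1.983 hours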